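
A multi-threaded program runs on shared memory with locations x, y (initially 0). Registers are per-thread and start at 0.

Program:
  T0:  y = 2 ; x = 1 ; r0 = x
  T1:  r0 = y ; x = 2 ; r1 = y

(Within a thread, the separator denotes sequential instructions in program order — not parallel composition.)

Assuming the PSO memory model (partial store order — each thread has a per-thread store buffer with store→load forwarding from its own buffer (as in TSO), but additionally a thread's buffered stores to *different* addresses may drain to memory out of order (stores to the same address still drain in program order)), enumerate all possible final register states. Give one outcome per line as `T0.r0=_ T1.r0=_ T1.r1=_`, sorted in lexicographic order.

outcome vector order: (T0.r0,T1.r0,T1.r1)
|PSO outcomes| = 6

T0.r0=1 T1.r0=0 T1.r1=0
T0.r0=1 T1.r0=0 T1.r1=2
T0.r0=1 T1.r0=2 T1.r1=2
T0.r0=2 T1.r0=0 T1.r1=0
T0.r0=2 T1.r0=0 T1.r1=2
T0.r0=2 T1.r0=2 T1.r1=2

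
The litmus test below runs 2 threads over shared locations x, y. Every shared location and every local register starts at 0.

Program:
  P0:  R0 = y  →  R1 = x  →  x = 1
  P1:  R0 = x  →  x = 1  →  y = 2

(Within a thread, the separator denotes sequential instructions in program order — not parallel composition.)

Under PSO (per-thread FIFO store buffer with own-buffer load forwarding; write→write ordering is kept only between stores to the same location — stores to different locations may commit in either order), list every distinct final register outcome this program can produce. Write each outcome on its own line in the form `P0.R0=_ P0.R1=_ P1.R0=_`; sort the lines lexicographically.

outcome vector order: (P0.R0,P0.R1,P1.R0)
|PSO outcomes| = 5

P0.R0=0 P0.R1=0 P1.R0=0
P0.R0=0 P0.R1=0 P1.R0=1
P0.R0=0 P0.R1=1 P1.R0=0
P0.R0=2 P0.R1=0 P1.R0=0
P0.R0=2 P0.R1=1 P1.R0=0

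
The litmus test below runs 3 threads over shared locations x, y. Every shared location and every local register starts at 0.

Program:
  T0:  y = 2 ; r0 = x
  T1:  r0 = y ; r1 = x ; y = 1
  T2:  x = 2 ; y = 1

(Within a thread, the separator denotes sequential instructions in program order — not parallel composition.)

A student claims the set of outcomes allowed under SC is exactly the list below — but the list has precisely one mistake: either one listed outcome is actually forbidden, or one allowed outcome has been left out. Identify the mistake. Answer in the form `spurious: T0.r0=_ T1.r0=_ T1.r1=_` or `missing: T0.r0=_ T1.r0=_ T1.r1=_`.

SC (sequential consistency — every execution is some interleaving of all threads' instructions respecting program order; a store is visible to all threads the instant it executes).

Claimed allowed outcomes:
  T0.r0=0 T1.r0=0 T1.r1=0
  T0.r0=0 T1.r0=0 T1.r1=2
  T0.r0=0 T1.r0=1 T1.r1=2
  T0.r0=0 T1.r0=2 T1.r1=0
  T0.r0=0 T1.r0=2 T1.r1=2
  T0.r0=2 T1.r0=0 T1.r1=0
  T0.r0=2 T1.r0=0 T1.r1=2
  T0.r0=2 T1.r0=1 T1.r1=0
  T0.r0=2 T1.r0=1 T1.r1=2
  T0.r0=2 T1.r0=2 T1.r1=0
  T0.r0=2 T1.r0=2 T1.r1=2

spurious: T0.r0=2 T1.r0=1 T1.r1=0

outcome vector order: (T0.r0,T1.r0,T1.r1)
under SC → 000; 002; 012; 020; 022; 200; 202; 212; 220; 222
claimed∖SC = {210}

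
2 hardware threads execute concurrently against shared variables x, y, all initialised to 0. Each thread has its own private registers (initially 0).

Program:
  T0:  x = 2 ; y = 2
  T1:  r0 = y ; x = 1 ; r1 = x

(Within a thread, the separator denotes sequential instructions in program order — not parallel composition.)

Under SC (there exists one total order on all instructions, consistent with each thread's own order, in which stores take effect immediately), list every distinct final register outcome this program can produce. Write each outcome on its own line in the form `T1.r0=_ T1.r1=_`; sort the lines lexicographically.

outcome vector order: (T1.r0,T1.r1)
|SC outcomes| = 3

T1.r0=0 T1.r1=1
T1.r0=0 T1.r1=2
T1.r0=2 T1.r1=1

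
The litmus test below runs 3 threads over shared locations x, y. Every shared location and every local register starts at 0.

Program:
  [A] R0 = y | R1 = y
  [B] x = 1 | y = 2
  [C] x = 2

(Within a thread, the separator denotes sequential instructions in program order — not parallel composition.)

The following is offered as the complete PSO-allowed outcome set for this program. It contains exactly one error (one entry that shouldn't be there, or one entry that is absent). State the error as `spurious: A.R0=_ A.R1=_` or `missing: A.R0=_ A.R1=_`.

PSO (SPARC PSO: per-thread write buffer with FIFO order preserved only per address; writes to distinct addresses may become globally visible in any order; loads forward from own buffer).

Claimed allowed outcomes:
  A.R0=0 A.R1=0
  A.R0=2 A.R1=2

missing: A.R0=0 A.R1=2

outcome vector order: (A.R0,A.R1)
PSO (3): 00; 02; 22
PSO∖claimed = {02}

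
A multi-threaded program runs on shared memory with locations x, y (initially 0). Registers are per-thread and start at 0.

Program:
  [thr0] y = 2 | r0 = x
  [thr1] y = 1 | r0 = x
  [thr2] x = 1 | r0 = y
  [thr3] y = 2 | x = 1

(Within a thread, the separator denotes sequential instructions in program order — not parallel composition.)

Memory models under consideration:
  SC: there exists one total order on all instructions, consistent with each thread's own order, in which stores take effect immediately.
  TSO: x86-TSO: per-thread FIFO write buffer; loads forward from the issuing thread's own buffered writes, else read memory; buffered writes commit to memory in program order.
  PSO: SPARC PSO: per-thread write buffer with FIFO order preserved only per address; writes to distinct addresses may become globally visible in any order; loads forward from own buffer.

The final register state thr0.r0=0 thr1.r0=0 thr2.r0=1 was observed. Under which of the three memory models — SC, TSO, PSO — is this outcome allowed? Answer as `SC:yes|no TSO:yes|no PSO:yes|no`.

outcome vector order: (thr0.r0,thr1.r0,thr2.r0)
under SC → <0 0 1>, <0 0 2>, <0 1 1>, <0 1 2>, <1 0 1>, <1 0 2>, <1 1 0>, <1 1 1>, <1 1 2>
under TSO → <0 0 0>, <0 0 1>, <0 0 2>, <0 1 0>, <0 1 1>, <0 1 2>, <1 0 0>, <1 0 1>, <1 0 2>, <1 1 0>, <1 1 1>, <1 1 2>
under PSO → <0 0 0>, <0 0 1>, <0 0 2>, <0 1 0>, <0 1 1>, <0 1 2>, <1 0 0>, <1 0 1>, <1 0 2>, <1 1 0>, <1 1 1>, <1 1 2>
target <0 0 1> ∈ {SC,TSO,PSO}

SC:yes TSO:yes PSO:yes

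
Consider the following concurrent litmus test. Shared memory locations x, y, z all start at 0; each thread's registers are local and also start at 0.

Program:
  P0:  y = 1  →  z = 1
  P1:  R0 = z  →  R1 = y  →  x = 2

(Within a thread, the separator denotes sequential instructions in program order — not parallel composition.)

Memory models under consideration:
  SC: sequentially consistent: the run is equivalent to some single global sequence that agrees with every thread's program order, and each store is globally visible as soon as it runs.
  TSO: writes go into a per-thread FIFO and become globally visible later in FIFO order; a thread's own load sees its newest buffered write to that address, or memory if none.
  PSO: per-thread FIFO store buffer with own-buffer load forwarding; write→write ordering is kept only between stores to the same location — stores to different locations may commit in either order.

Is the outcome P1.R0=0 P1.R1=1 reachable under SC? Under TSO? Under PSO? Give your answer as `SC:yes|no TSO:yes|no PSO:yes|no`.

outcome vector order: (P1.R0,P1.R1)
SC (3): 00, 01, 11
TSO (3): 00, 01, 11
PSO (4): 00, 01, 10, 11
target 01 ∈ {SC,TSO,PSO}

SC:yes TSO:yes PSO:yes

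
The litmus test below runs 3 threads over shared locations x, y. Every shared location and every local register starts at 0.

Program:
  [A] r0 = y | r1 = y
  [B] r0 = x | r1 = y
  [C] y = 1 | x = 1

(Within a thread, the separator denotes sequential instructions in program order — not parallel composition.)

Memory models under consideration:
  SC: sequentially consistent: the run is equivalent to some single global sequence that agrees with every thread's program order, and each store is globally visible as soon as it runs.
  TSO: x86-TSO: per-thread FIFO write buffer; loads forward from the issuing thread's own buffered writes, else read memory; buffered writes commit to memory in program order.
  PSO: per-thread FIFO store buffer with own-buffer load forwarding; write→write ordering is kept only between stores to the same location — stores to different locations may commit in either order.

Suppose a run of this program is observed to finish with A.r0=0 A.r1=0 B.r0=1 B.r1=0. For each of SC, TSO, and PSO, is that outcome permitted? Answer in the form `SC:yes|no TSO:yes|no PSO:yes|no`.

outcome vector order: (A.r0,A.r1,B.r0,B.r1)
[SC] allowed = {0000, 0001, 0011, 0100, 0101, 0111, 1100, 1101, 1111}
[TSO] allowed = {0000, 0001, 0011, 0100, 0101, 0111, 1100, 1101, 1111}
[PSO] allowed = {0000, 0001, 0010, 0011, 0100, 0101, 0110, 0111, 1100, 1101, 1110, 1111}
target 0010 ∈ {PSO}

SC:no TSO:no PSO:yes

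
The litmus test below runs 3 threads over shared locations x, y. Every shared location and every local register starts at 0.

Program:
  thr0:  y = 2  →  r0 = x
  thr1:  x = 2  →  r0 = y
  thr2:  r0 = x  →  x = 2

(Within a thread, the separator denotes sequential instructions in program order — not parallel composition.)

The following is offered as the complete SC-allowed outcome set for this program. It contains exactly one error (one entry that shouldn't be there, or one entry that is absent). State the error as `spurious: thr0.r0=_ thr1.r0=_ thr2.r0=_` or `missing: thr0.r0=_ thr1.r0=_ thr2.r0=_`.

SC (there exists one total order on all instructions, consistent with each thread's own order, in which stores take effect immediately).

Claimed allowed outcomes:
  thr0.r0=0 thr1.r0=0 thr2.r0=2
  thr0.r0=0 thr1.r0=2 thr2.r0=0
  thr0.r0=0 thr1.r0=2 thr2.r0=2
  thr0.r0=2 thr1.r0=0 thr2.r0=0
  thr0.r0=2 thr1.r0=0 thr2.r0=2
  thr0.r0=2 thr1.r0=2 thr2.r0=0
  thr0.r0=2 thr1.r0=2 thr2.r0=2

spurious: thr0.r0=0 thr1.r0=0 thr2.r0=2

outcome vector order: (thr0.r0,thr1.r0,thr2.r0)
SC (6): 0/2/0 0/2/2 2/0/0 2/0/2 2/2/0 2/2/2
claimed∖SC = {0/0/2}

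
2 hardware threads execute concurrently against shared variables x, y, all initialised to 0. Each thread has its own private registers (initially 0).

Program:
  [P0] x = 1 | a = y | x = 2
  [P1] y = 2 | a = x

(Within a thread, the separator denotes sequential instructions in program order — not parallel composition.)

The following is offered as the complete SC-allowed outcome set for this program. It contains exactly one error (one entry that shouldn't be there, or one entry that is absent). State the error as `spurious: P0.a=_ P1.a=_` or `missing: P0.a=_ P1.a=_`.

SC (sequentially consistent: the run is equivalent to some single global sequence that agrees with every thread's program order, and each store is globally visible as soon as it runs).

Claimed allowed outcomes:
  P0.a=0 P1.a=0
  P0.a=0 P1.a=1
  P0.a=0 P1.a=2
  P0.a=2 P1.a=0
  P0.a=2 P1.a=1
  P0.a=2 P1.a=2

spurious: P0.a=0 P1.a=0

outcome vector order: (P0.a,P1.a)
under SC → 01 02 20 21 22
claimed∖SC = {00}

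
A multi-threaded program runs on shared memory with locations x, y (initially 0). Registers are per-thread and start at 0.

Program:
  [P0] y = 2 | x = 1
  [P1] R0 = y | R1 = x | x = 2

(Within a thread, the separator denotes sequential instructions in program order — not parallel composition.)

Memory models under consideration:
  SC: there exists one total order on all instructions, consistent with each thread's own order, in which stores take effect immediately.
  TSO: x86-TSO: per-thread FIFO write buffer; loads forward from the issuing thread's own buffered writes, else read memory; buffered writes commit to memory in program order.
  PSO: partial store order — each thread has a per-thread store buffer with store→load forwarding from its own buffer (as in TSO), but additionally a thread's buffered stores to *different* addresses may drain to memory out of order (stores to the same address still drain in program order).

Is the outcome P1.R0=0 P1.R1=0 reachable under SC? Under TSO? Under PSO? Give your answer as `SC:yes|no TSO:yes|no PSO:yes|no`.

SC:yes TSO:yes PSO:yes

outcome vector order: (P1.R0,P1.R1)
SC: 4 outcomes — {0/0 0/1 2/0 2/1}
TSO: 4 outcomes — {0/0 0/1 2/0 2/1}
PSO: 4 outcomes — {0/0 0/1 2/0 2/1}
target 0/0 ∈ {SC,TSO,PSO}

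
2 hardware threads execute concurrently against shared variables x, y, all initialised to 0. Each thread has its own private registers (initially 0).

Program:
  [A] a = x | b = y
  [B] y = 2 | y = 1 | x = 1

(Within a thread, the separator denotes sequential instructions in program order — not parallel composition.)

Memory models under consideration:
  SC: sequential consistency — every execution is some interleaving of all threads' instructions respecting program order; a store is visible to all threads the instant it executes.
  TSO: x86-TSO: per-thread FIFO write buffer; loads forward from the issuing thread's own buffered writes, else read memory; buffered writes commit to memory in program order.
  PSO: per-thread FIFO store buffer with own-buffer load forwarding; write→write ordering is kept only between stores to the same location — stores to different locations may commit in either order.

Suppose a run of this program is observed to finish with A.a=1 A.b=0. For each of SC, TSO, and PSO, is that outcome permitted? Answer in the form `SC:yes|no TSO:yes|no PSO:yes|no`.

outcome vector order: (A.a,A.b)
SC (4): 0/0 0/1 0/2 1/1
TSO (4): 0/0 0/1 0/2 1/1
PSO (6): 0/0 0/1 0/2 1/0 1/1 1/2
target 1/0 ∈ {PSO}

SC:no TSO:no PSO:yes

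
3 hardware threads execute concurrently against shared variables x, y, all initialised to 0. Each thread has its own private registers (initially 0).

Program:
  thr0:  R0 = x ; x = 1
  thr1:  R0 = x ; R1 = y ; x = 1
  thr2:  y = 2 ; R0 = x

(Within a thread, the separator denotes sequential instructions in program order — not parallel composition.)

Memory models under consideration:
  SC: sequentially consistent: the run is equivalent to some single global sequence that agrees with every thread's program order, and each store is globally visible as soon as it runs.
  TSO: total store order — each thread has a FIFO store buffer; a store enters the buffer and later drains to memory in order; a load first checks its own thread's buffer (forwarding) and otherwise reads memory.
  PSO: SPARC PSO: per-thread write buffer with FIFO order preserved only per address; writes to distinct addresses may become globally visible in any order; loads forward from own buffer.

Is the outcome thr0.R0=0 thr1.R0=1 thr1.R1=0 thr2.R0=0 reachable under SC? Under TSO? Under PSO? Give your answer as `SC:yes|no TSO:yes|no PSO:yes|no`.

SC:no TSO:yes PSO:yes

outcome vector order: (thr0.R0,thr1.R0,thr1.R1,thr2.R0)
SC (11): <0 0 0 0>; <0 0 0 1>; <0 0 2 0>; <0 0 2 1>; <0 1 0 1>; <0 1 2 0>; <0 1 2 1>; <1 0 0 0>; <1 0 0 1>; <1 0 2 0>; <1 0 2 1>
TSO (12): <0 0 0 0>; <0 0 0 1>; <0 0 2 0>; <0 0 2 1>; <0 1 0 0>; <0 1 0 1>; <0 1 2 0>; <0 1 2 1>; <1 0 0 0>; <1 0 0 1>; <1 0 2 0>; <1 0 2 1>
PSO (12): <0 0 0 0>; <0 0 0 1>; <0 0 2 0>; <0 0 2 1>; <0 1 0 0>; <0 1 0 1>; <0 1 2 0>; <0 1 2 1>; <1 0 0 0>; <1 0 0 1>; <1 0 2 0>; <1 0 2 1>
target <0 1 0 0> ∈ {TSO,PSO}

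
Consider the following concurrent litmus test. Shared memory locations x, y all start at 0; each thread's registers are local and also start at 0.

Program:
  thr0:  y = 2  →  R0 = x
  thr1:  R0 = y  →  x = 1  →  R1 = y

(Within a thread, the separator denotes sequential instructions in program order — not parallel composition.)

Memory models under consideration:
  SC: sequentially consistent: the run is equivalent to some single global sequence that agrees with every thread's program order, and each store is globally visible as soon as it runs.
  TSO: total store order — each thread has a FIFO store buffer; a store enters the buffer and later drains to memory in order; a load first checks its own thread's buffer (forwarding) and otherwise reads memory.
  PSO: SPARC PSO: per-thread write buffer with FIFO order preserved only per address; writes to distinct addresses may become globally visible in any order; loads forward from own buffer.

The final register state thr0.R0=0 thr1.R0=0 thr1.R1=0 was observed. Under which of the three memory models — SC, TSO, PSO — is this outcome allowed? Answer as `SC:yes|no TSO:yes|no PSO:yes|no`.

outcome vector order: (thr0.R0,thr1.R0,thr1.R1)
SC: 5 outcomes — {002; 022; 100; 102; 122}
TSO: 6 outcomes — {000; 002; 022; 100; 102; 122}
PSO: 6 outcomes — {000; 002; 022; 100; 102; 122}
target 000 ∈ {TSO,PSO}

SC:no TSO:yes PSO:yes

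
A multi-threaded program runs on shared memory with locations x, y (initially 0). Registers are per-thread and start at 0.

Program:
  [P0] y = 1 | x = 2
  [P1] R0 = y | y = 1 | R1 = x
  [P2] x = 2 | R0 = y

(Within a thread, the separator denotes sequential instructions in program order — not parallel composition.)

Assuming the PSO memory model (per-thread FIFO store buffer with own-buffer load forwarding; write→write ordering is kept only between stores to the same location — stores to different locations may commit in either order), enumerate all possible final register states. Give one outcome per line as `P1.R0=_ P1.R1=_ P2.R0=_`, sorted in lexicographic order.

P1.R0=0 P1.R1=0 P2.R0=0
P1.R0=0 P1.R1=0 P2.R0=1
P1.R0=0 P1.R1=2 P2.R0=0
P1.R0=0 P1.R1=2 P2.R0=1
P1.R0=1 P1.R1=0 P2.R0=0
P1.R0=1 P1.R1=0 P2.R0=1
P1.R0=1 P1.R1=2 P2.R0=0
P1.R0=1 P1.R1=2 P2.R0=1

outcome vector order: (P1.R0,P1.R1,P2.R0)
|PSO outcomes| = 8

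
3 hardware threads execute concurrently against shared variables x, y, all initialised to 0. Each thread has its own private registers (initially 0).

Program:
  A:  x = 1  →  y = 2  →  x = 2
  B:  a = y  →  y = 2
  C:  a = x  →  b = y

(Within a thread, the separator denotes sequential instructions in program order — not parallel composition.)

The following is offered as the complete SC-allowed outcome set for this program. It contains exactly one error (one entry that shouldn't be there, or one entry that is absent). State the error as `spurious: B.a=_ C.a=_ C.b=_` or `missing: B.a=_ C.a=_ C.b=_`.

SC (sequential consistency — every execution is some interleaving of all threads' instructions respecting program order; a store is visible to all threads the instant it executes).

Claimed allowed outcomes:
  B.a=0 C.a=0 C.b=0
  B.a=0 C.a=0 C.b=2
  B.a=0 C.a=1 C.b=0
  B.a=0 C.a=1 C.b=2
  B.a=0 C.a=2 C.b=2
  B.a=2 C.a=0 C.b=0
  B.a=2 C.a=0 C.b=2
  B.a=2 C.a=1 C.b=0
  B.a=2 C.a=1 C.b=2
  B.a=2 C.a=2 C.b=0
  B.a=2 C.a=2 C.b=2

outcome vector order: (B.a,C.a,C.b)
SC (10): <0 0 0> <0 0 2> <0 1 0> <0 1 2> <0 2 2> <2 0 0> <2 0 2> <2 1 0> <2 1 2> <2 2 2>
claimed∖SC = {<2 2 0>}

spurious: B.a=2 C.a=2 C.b=0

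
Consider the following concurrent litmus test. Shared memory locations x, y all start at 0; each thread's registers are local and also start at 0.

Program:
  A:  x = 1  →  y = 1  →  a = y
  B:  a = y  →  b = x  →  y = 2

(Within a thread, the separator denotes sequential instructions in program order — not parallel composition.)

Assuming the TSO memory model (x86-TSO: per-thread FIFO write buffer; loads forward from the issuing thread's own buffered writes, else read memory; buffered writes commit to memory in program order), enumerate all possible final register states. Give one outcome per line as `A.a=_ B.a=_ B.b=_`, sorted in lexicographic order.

outcome vector order: (A.a,B.a,B.b)
|TSO outcomes| = 6

A.a=1 B.a=0 B.b=0
A.a=1 B.a=0 B.b=1
A.a=1 B.a=1 B.b=1
A.a=2 B.a=0 B.b=0
A.a=2 B.a=0 B.b=1
A.a=2 B.a=1 B.b=1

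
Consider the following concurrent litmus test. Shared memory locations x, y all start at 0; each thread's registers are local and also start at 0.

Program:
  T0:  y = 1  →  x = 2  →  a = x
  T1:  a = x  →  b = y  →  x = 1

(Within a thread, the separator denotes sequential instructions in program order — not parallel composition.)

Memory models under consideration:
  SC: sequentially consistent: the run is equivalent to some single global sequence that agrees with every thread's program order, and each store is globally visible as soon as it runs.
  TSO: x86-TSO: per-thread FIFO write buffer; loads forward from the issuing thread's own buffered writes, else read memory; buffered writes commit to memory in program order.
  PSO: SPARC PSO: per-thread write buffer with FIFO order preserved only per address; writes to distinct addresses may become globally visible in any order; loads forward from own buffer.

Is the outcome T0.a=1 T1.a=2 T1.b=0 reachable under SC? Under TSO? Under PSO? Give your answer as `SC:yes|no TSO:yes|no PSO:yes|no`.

SC:no TSO:no PSO:yes

outcome vector order: (T0.a,T1.a,T1.b)
SC: 6 outcomes — {<1 0 0> <1 0 1> <1 2 1> <2 0 0> <2 0 1> <2 2 1>}
TSO: 6 outcomes — {<1 0 0> <1 0 1> <1 2 1> <2 0 0> <2 0 1> <2 2 1>}
PSO: 8 outcomes — {<1 0 0> <1 0 1> <1 2 0> <1 2 1> <2 0 0> <2 0 1> <2 2 0> <2 2 1>}
target <1 2 0> ∈ {PSO}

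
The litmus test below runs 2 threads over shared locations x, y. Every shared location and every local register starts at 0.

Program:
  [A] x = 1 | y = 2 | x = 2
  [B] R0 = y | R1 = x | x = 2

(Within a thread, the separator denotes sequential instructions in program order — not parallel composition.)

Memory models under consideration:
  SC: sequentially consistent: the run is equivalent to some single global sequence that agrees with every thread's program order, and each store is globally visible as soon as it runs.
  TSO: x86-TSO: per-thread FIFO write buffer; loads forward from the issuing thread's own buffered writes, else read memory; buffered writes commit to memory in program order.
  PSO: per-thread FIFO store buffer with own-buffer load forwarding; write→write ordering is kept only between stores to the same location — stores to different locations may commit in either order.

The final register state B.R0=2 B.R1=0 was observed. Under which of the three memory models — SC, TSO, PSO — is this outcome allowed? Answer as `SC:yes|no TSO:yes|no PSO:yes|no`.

SC:no TSO:no PSO:yes

outcome vector order: (B.R0,B.R1)
under SC → <0 0>, <0 1>, <0 2>, <2 1>, <2 2>
under TSO → <0 0>, <0 1>, <0 2>, <2 1>, <2 2>
under PSO → <0 0>, <0 1>, <0 2>, <2 0>, <2 1>, <2 2>
target <2 0> ∈ {PSO}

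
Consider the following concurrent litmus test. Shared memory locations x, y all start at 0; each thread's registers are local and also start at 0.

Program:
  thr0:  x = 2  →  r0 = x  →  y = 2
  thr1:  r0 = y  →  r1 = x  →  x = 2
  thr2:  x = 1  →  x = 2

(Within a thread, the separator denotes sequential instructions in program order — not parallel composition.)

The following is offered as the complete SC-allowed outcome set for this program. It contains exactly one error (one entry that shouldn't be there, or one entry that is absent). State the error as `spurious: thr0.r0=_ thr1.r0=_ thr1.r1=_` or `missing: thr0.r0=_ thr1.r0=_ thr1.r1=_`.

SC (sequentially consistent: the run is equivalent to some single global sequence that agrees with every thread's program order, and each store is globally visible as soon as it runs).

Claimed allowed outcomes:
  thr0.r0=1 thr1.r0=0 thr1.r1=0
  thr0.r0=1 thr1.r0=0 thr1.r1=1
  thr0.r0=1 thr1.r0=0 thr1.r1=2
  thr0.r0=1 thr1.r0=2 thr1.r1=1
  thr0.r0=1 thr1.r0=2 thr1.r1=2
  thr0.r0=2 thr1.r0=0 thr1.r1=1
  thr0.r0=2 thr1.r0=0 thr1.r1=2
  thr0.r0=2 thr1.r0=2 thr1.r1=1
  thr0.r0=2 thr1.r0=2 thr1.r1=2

outcome vector order: (thr0.r0,thr1.r0,thr1.r1)
[SC] allowed = {<1 0 0>, <1 0 1>, <1 0 2>, <1 2 1>, <1 2 2>, <2 0 0>, <2 0 1>, <2 0 2>, <2 2 1>, <2 2 2>}
SC∖claimed = {<2 0 0>}

missing: thr0.r0=2 thr1.r0=0 thr1.r1=0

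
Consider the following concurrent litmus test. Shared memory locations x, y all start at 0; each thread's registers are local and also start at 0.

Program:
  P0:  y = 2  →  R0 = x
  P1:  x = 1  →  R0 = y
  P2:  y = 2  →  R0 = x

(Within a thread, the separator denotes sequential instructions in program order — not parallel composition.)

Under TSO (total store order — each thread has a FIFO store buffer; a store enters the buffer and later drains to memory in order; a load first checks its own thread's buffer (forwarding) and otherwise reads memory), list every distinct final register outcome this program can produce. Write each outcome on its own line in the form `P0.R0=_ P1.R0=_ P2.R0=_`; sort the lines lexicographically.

outcome vector order: (P0.R0,P1.R0,P2.R0)
|TSO outcomes| = 8

P0.R0=0 P1.R0=0 P2.R0=0
P0.R0=0 P1.R0=0 P2.R0=1
P0.R0=0 P1.R0=2 P2.R0=0
P0.R0=0 P1.R0=2 P2.R0=1
P0.R0=1 P1.R0=0 P2.R0=0
P0.R0=1 P1.R0=0 P2.R0=1
P0.R0=1 P1.R0=2 P2.R0=0
P0.R0=1 P1.R0=2 P2.R0=1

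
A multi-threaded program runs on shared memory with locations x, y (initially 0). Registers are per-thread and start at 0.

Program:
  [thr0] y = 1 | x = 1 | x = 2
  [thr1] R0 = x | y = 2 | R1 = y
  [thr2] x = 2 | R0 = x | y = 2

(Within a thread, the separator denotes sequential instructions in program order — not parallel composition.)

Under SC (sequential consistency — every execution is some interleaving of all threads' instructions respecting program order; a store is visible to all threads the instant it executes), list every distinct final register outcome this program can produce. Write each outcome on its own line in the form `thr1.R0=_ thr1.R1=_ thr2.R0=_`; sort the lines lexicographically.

thr1.R0=0 thr1.R1=1 thr2.R0=1
thr1.R0=0 thr1.R1=1 thr2.R0=2
thr1.R0=0 thr1.R1=2 thr2.R0=1
thr1.R0=0 thr1.R1=2 thr2.R0=2
thr1.R0=1 thr1.R1=2 thr2.R0=1
thr1.R0=1 thr1.R1=2 thr2.R0=2
thr1.R0=2 thr1.R1=1 thr2.R0=1
thr1.R0=2 thr1.R1=1 thr2.R0=2
thr1.R0=2 thr1.R1=2 thr2.R0=1
thr1.R0=2 thr1.R1=2 thr2.R0=2

outcome vector order: (thr1.R0,thr1.R1,thr2.R0)
|SC outcomes| = 10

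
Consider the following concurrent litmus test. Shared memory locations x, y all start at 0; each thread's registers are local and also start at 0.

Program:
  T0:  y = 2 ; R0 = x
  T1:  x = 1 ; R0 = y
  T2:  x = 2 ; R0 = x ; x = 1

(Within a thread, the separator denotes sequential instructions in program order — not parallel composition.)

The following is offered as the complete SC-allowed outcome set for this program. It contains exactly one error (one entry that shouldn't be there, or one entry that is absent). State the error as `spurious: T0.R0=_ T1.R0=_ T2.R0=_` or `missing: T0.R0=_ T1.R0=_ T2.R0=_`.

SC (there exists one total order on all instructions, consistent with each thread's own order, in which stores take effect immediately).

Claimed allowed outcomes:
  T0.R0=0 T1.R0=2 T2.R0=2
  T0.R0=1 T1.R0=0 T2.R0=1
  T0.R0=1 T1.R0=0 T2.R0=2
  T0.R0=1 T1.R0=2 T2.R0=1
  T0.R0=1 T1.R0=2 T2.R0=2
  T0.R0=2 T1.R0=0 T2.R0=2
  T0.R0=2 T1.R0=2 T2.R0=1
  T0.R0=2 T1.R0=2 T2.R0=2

outcome vector order: (T0.R0,T1.R0,T2.R0)
[SC] allowed = {021; 022; 101; 102; 121; 122; 202; 221; 222}
SC∖claimed = {021}

missing: T0.R0=0 T1.R0=2 T2.R0=1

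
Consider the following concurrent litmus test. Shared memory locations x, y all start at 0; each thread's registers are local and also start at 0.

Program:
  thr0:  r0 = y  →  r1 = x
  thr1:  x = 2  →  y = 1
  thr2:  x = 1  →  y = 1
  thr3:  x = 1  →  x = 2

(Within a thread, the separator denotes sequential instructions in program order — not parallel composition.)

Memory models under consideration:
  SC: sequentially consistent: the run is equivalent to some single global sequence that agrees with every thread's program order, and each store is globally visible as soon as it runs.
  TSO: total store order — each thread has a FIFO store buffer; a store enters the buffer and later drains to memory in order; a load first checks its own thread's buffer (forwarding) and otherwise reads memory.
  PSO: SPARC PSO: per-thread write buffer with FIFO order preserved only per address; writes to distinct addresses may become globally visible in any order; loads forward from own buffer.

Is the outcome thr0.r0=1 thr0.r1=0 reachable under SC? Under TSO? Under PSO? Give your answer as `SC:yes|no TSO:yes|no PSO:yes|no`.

SC:no TSO:no PSO:yes

outcome vector order: (thr0.r0,thr0.r1)
[SC] allowed = {(0,0); (0,1); (0,2); (1,1); (1,2)}
[TSO] allowed = {(0,0); (0,1); (0,2); (1,1); (1,2)}
[PSO] allowed = {(0,0); (0,1); (0,2); (1,0); (1,1); (1,2)}
target (1,0) ∈ {PSO}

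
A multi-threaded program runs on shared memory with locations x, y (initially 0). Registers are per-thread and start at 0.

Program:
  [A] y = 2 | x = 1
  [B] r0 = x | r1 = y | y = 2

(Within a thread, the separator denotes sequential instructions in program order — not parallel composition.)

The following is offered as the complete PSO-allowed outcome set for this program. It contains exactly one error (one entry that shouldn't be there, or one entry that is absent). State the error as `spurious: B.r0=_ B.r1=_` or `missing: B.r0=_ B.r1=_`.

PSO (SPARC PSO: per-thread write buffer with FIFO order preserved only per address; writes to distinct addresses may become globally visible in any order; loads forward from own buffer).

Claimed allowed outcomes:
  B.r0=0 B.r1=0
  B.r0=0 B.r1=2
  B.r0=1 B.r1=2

missing: B.r0=1 B.r1=0

outcome vector order: (B.r0,B.r1)
[PSO] allowed = {(0,0), (0,2), (1,0), (1,2)}
PSO∖claimed = {(1,0)}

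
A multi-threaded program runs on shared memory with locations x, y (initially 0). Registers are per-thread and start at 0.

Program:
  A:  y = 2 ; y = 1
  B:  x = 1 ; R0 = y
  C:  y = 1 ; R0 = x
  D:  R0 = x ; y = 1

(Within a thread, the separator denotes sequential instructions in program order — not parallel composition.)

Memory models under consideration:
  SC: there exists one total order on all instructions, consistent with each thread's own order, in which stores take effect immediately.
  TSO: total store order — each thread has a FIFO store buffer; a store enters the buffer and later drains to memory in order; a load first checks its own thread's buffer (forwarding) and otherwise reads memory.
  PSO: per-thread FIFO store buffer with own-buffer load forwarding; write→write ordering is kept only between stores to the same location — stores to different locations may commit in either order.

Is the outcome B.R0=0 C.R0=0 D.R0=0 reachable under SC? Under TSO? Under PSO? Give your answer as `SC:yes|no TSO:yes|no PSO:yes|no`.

outcome vector order: (B.R0,C.R0,D.R0)
under SC → (0,1,0) (0,1,1) (1,0,0) (1,0,1) (1,1,0) (1,1,1) (2,0,0) (2,0,1) (2,1,0) (2,1,1)
under TSO → (0,0,0) (0,0,1) (0,1,0) (0,1,1) (1,0,0) (1,0,1) (1,1,0) (1,1,1) (2,0,0) (2,0,1) (2,1,0) (2,1,1)
under PSO → (0,0,0) (0,0,1) (0,1,0) (0,1,1) (1,0,0) (1,0,1) (1,1,0) (1,1,1) (2,0,0) (2,0,1) (2,1,0) (2,1,1)
target (0,0,0) ∈ {TSO,PSO}

SC:no TSO:yes PSO:yes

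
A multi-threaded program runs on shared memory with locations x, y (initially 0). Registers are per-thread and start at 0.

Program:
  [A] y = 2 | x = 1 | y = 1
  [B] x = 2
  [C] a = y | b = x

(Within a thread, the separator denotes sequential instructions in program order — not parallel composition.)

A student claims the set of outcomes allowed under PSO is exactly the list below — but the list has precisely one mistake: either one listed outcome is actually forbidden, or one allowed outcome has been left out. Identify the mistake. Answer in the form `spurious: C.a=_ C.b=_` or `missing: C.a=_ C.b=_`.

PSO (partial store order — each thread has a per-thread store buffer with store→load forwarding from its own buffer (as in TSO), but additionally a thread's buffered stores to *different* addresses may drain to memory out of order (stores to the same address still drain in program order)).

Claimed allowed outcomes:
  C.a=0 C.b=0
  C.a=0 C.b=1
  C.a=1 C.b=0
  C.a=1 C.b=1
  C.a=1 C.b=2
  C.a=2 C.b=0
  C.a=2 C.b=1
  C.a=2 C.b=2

outcome vector order: (C.a,C.b)
[PSO] allowed = {00; 01; 02; 10; 11; 12; 20; 21; 22}
PSO∖claimed = {02}

missing: C.a=0 C.b=2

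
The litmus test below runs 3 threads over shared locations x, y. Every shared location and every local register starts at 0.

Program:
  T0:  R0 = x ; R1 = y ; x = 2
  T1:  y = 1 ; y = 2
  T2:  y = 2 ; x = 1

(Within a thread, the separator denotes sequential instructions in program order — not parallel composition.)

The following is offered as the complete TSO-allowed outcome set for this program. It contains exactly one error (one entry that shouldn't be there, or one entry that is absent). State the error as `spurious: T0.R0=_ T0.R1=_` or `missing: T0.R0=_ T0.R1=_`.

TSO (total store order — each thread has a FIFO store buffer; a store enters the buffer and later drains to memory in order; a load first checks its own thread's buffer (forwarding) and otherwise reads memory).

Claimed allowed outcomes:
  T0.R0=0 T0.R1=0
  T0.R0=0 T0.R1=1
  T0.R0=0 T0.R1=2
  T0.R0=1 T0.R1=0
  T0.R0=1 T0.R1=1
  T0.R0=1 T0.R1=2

outcome vector order: (T0.R0,T0.R1)
[TSO] allowed = {0/0, 0/1, 0/2, 1/1, 1/2}
claimed∖TSO = {1/0}

spurious: T0.R0=1 T0.R1=0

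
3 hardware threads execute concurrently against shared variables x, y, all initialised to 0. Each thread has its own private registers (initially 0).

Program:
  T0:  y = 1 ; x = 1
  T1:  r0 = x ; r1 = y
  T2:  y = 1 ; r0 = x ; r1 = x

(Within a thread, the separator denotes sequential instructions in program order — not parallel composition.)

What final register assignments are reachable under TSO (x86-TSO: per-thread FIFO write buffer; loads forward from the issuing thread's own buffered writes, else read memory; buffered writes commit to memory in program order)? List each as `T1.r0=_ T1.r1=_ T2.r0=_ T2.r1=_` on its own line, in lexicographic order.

outcome vector order: (T1.r0,T1.r1,T2.r0,T2.r1)
|TSO outcomes| = 9

T1.r0=0 T1.r1=0 T2.r0=0 T2.r1=0
T1.r0=0 T1.r1=0 T2.r0=0 T2.r1=1
T1.r0=0 T1.r1=0 T2.r0=1 T2.r1=1
T1.r0=0 T1.r1=1 T2.r0=0 T2.r1=0
T1.r0=0 T1.r1=1 T2.r0=0 T2.r1=1
T1.r0=0 T1.r1=1 T2.r0=1 T2.r1=1
T1.r0=1 T1.r1=1 T2.r0=0 T2.r1=0
T1.r0=1 T1.r1=1 T2.r0=0 T2.r1=1
T1.r0=1 T1.r1=1 T2.r0=1 T2.r1=1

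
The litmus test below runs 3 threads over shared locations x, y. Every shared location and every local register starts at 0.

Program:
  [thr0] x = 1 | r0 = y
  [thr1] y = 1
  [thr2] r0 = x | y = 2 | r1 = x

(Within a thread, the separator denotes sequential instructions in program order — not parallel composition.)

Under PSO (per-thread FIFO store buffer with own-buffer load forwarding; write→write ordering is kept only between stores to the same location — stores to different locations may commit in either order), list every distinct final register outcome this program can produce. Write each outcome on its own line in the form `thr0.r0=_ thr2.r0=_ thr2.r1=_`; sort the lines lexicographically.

thr0.r0=0 thr2.r0=0 thr2.r1=0
thr0.r0=0 thr2.r0=0 thr2.r1=1
thr0.r0=0 thr2.r0=1 thr2.r1=1
thr0.r0=1 thr2.r0=0 thr2.r1=0
thr0.r0=1 thr2.r0=0 thr2.r1=1
thr0.r0=1 thr2.r0=1 thr2.r1=1
thr0.r0=2 thr2.r0=0 thr2.r1=0
thr0.r0=2 thr2.r0=0 thr2.r1=1
thr0.r0=2 thr2.r0=1 thr2.r1=1

outcome vector order: (thr0.r0,thr2.r0,thr2.r1)
|PSO outcomes| = 9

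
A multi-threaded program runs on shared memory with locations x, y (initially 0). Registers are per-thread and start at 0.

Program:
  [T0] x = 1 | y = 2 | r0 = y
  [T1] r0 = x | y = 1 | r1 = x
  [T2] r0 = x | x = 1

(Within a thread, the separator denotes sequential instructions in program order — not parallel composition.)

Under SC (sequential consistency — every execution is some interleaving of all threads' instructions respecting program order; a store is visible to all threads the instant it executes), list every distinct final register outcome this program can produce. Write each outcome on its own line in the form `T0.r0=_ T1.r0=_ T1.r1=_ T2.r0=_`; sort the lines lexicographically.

outcome vector order: (T0.r0,T1.r0,T1.r1,T2.r0)
|SC outcomes| = 10

T0.r0=1 T1.r0=0 T1.r1=1 T2.r0=0
T0.r0=1 T1.r0=0 T1.r1=1 T2.r0=1
T0.r0=1 T1.r0=1 T1.r1=1 T2.r0=0
T0.r0=1 T1.r0=1 T1.r1=1 T2.r0=1
T0.r0=2 T1.r0=0 T1.r1=0 T2.r0=0
T0.r0=2 T1.r0=0 T1.r1=0 T2.r0=1
T0.r0=2 T1.r0=0 T1.r1=1 T2.r0=0
T0.r0=2 T1.r0=0 T1.r1=1 T2.r0=1
T0.r0=2 T1.r0=1 T1.r1=1 T2.r0=0
T0.r0=2 T1.r0=1 T1.r1=1 T2.r0=1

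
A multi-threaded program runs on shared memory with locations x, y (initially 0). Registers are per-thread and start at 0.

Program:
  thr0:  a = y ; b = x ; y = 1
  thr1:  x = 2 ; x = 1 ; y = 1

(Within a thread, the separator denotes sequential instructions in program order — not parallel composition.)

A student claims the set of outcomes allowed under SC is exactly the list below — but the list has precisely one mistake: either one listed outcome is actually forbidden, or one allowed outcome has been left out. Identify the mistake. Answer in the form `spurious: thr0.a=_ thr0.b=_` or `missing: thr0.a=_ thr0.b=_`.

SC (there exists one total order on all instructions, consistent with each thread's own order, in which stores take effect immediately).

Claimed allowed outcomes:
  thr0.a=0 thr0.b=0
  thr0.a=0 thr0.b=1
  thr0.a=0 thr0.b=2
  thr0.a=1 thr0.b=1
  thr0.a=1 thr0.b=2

spurious: thr0.a=1 thr0.b=2

outcome vector order: (thr0.a,thr0.b)
SC (4): <0 0> <0 1> <0 2> <1 1>
claimed∖SC = {<1 2>}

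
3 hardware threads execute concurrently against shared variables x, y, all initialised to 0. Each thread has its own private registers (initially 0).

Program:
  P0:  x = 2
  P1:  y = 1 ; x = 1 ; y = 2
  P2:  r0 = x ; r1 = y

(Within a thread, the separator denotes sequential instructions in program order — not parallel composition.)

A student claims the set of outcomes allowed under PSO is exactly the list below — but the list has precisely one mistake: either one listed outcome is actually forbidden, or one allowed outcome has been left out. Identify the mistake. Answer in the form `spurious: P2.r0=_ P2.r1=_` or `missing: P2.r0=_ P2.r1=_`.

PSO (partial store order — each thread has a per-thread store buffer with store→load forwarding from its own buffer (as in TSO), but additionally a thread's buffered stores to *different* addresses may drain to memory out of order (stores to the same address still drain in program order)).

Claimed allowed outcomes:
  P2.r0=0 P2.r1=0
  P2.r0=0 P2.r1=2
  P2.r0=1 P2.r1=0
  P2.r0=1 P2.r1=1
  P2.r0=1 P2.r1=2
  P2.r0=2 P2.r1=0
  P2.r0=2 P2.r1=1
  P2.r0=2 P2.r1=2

outcome vector order: (P2.r0,P2.r1)
PSO: 9 outcomes — {00, 01, 02, 10, 11, 12, 20, 21, 22}
PSO∖claimed = {01}

missing: P2.r0=0 P2.r1=1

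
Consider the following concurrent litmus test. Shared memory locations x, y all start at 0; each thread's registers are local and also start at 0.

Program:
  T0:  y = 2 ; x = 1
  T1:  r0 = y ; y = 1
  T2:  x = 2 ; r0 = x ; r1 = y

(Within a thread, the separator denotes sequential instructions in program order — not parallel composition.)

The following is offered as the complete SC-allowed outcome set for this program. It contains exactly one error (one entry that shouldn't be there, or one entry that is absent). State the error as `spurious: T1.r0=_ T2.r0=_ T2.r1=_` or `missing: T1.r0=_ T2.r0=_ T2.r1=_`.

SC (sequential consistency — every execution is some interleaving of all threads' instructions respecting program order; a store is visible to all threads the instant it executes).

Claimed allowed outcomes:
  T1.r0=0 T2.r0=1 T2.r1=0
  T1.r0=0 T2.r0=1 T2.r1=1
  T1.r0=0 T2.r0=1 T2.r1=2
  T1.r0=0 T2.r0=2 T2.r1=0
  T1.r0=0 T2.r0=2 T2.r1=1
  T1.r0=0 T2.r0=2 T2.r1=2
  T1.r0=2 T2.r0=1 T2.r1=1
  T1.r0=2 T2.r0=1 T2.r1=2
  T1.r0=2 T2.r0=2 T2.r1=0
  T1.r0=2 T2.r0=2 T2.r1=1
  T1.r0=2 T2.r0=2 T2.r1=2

outcome vector order: (T1.r0,T2.r0,T2.r1)
under SC → 0/1/1; 0/1/2; 0/2/0; 0/2/1; 0/2/2; 2/1/1; 2/1/2; 2/2/0; 2/2/1; 2/2/2
claimed∖SC = {0/1/0}

spurious: T1.r0=0 T2.r0=1 T2.r1=0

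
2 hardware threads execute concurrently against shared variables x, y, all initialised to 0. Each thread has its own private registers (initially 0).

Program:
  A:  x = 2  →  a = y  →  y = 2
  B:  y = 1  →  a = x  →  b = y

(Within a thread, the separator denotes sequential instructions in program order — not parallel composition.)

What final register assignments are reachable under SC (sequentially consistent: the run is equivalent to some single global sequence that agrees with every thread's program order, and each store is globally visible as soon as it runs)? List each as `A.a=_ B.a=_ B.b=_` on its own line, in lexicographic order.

outcome vector order: (A.a,B.a,B.b)
|SC outcomes| = 6

A.a=0 B.a=2 B.b=1
A.a=0 B.a=2 B.b=2
A.a=1 B.a=0 B.b=1
A.a=1 B.a=0 B.b=2
A.a=1 B.a=2 B.b=1
A.a=1 B.a=2 B.b=2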